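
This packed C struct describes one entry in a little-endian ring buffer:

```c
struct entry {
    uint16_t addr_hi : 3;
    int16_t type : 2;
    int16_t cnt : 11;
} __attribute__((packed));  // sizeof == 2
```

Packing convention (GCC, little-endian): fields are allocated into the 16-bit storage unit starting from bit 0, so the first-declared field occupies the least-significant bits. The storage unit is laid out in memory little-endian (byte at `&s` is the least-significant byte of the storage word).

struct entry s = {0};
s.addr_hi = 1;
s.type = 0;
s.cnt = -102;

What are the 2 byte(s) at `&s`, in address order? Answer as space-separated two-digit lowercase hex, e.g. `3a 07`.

addr_hi (3b) val=1 bits=0x1 at bit 0: 0x0001
type (2b) val=0 bits=0x0 at bit 3: 0x0001
cnt (11b) val=-102 bits=0x79a at bit 5: 0xf341
word = 0xf341 → little-endian bytes:
  [0]=0x41  [1]=0xf3

41 f3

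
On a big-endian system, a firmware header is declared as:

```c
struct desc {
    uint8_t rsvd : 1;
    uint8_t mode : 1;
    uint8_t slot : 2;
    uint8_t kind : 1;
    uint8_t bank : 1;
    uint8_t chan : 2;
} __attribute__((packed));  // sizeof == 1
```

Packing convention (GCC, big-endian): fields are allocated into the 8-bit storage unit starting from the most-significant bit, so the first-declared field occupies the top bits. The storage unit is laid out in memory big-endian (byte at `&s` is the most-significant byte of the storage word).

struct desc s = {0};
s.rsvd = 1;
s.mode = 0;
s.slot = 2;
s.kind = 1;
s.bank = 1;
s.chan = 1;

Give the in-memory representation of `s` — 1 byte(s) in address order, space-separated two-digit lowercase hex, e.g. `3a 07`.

ad

rsvd:1 = 1 → 0x1 << 7 → word 0x80
mode:1 = 0 → 0x0 << 6 → word 0x80
slot:2 = 2 → 0x2 << 4 → word 0xa0
kind:1 = 1 → 0x1 << 3 → word 0xa8
bank:1 = 1 → 0x1 << 2 → word 0xac
chan:2 = 1 → 0x1 << 0 → word 0xad
word = 0xad → big-endian bytes:
  [0]=0xad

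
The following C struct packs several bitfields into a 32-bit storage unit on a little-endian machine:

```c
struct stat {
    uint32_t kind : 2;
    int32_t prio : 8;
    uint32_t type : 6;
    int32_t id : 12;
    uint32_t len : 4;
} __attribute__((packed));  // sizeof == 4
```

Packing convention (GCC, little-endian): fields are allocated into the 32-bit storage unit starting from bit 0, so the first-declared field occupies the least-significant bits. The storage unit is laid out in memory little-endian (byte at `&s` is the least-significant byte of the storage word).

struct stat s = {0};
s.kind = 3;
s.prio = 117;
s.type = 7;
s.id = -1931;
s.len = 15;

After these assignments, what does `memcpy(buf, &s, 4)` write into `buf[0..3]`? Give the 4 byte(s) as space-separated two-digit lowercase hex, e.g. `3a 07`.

kind (2b) val=3 bits=0x3 at bit 0: 0x00000003
prio (8b) val=117 bits=0x75 at bit 2: 0x000001d7
type (6b) val=7 bits=0x7 at bit 10: 0x00001dd7
id (12b) val=-1931 bits=0x875 at bit 16: 0x08751dd7
len (4b) val=15 bits=0xf at bit 28: 0xf8751dd7
word = 0xf8751dd7 → little-endian bytes:
  [0]=0xd7  [1]=0x1d  [2]=0x75  [3]=0xf8

d7 1d 75 f8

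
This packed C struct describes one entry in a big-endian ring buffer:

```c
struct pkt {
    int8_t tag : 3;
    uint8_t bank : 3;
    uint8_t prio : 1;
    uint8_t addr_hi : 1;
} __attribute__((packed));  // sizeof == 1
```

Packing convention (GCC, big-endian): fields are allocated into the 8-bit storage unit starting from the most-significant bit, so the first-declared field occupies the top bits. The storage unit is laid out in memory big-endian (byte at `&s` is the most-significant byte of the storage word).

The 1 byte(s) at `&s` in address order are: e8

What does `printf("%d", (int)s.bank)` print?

2

[0]=0xe8 (big-endian) → word 0xe8
tag [5+:3] = (word>>5) & 0x7 = 7
bank [2+:3] = (word>>2) & 0x7 = 2  ←
prio [1+:1] = (word>>1) & 0x1 = 0
addr_hi [0+:1] = (word>>0) & 0x1 = 0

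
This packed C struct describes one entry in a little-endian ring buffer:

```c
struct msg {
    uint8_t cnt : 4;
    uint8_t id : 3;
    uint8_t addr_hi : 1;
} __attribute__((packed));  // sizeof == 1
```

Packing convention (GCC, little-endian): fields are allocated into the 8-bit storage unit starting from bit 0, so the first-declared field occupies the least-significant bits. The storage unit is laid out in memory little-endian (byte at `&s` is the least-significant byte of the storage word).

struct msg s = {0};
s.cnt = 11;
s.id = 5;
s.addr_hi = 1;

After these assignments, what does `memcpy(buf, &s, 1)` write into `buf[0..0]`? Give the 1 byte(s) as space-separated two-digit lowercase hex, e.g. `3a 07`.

db

cnt:4 = 11 → 0xb << 0 → word 0x0b
id:3 = 5 → 0x5 << 4 → word 0x5b
addr_hi:1 = 1 → 0x1 << 7 → word 0xdb
word = 0xdb → little-endian bytes:
  [0]=0xdb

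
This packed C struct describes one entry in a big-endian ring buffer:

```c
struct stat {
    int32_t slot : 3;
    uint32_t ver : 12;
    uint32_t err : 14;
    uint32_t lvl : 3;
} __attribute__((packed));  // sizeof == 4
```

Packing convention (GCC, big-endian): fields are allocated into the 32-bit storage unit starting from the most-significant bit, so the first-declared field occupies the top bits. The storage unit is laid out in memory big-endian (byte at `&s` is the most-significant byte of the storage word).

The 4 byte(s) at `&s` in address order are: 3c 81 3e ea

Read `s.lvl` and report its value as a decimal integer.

2

[0]=0x3c [1]=0x81 [2]=0x3e [3]=0xea (big-endian) → word 0x3c813eea
slot [29+:3] = (word>>29) & 0x7 = 1
ver [17+:12] = (word>>17) & 0xfff = 3648
err [3+:14] = (word>>3) & 0x3fff = 10205
lvl [0+:3] = (word>>0) & 0x7 = 2  ←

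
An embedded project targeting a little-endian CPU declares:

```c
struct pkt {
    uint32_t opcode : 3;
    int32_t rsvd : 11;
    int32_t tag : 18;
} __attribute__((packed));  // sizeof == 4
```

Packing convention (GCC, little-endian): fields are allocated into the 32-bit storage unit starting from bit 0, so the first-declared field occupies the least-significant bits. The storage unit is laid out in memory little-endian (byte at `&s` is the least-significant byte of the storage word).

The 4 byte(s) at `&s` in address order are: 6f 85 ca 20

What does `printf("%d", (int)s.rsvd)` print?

[0]=0x6f [1]=0x85 [2]=0xca [3]=0x20 (little-endian) → word 0x20ca856f
opcode:3 @ bit 0 → (0x20ca856f>>0)&0x7 = 0x7
rsvd:11 @ bit 3 → (0x20ca856f>>3)&0x7ff = 0xad  ←
tag:18 @ bit 14 → (0x20ca856f>>14)&0x3ffff = 0x832a
rsvd signed 11b, MSB=0: value = 173

173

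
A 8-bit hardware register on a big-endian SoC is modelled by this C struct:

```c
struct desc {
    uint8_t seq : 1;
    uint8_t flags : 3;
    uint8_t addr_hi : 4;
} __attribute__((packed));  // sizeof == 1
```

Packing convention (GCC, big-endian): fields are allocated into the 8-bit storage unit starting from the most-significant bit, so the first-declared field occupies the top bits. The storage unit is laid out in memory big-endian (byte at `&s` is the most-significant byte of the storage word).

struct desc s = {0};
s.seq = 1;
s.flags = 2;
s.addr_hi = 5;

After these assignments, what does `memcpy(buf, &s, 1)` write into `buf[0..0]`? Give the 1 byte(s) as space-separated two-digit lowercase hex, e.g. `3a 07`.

a5

seq:1 = 1 → 0x1 << 7 → word 0x80
flags:3 = 2 → 0x2 << 4 → word 0xa0
addr_hi:4 = 5 → 0x5 << 0 → word 0xa5
word = 0xa5 → big-endian bytes:
  [0]=0xa5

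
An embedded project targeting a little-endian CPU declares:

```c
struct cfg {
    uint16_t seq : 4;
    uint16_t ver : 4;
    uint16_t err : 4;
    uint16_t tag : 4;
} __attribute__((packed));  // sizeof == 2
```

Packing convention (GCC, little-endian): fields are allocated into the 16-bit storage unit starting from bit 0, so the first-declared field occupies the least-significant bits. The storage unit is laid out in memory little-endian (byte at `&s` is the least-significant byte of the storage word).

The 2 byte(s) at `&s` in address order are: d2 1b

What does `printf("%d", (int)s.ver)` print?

[0]=0xd2 [1]=0x1b (little-endian) → word 0x1bd2
seq:4 @ bit 0 → (0x1bd2>>0)&0xf = 0x2
ver:4 @ bit 4 → (0x1bd2>>4)&0xf = 0xd  ←
err:4 @ bit 8 → (0x1bd2>>8)&0xf = 0xb
tag:4 @ bit 12 → (0x1bd2>>12)&0xf = 0x1

13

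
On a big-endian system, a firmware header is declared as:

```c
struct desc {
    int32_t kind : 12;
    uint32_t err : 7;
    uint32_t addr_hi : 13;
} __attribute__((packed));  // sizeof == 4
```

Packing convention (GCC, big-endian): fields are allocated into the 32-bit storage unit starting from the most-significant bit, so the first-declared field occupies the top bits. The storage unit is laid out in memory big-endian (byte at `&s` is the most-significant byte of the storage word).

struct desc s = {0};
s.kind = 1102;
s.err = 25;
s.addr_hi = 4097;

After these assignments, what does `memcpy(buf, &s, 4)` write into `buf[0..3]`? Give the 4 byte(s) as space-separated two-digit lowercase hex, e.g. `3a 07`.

44 e3 30 01

[20+:12] kind=1102 & 0xfff = 0x44e; word=0x44e00000
[13+:7] err=25 & 0x7f = 0x19; word=0x44e32000
[0+:13] addr_hi=4097 & 0x1fff = 0x1001; word=0x44e33001
word = 0x44e33001 → big-endian bytes:
  [0]=0x44  [1]=0xe3  [2]=0x30  [3]=0x01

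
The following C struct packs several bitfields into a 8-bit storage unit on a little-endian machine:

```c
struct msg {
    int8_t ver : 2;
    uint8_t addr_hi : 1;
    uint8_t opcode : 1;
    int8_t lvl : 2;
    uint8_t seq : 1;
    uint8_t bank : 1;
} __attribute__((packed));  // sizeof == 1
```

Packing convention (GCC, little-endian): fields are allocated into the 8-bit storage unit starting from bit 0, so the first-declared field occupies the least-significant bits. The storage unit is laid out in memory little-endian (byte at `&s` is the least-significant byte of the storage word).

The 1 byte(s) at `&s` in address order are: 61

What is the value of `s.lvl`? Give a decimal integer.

-2

[0]=0x61 (little-endian) → word 0x61
ver [0+:2] = (word>>0) & 0x3 = 1
addr_hi [2+:1] = (word>>2) & 0x1 = 0
opcode [3+:1] = (word>>3) & 0x1 = 0
lvl [4+:2] = (word>>4) & 0x3 = 2  ←
seq [6+:1] = (word>>6) & 0x1 = 1
bank [7+:1] = (word>>7) & 0x1 = 0
lvl signed 2b, MSB=1: 2 - 4 = -2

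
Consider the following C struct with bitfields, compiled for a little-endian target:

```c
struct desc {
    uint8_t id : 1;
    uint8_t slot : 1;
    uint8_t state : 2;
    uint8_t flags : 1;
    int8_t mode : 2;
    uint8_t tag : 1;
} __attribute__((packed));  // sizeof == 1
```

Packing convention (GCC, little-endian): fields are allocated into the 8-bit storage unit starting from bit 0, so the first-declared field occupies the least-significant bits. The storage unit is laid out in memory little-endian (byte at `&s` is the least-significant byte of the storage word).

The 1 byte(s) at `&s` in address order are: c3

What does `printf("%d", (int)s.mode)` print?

-2

[0]=0xc3 (little-endian) → word 0xc3
id:1 @ bit 0 → (0xc3>>0)&0x1 = 0x1
slot:1 @ bit 1 → (0xc3>>1)&0x1 = 0x1
state:2 @ bit 2 → (0xc3>>2)&0x3 = 0x0
flags:1 @ bit 4 → (0xc3>>4)&0x1 = 0x0
mode:2 @ bit 5 → (0xc3>>5)&0x3 = 0x2  ←
tag:1 @ bit 7 → (0xc3>>7)&0x1 = 0x1
mode signed 2b, MSB=1: 2 - 4 = -2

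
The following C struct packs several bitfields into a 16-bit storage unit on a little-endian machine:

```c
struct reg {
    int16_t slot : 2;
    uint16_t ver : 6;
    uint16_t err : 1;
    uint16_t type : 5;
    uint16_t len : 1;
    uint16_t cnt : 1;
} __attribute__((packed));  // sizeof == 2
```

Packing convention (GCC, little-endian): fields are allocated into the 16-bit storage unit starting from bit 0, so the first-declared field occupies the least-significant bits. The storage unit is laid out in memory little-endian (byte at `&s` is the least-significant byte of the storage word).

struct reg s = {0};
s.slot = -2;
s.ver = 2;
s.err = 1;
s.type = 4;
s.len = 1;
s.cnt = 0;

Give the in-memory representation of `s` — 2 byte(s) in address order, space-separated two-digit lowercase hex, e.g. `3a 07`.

0a 49

slot:2 = -2 → 0x2 << 0 → word 0x0002
ver:6 = 2 → 0x2 << 2 → word 0x000a
err:1 = 1 → 0x1 << 8 → word 0x010a
type:5 = 4 → 0x4 << 9 → word 0x090a
len:1 = 1 → 0x1 << 14 → word 0x490a
cnt:1 = 0 → 0x0 << 15 → word 0x490a
word = 0x490a → little-endian bytes:
  [0]=0x0a  [1]=0x49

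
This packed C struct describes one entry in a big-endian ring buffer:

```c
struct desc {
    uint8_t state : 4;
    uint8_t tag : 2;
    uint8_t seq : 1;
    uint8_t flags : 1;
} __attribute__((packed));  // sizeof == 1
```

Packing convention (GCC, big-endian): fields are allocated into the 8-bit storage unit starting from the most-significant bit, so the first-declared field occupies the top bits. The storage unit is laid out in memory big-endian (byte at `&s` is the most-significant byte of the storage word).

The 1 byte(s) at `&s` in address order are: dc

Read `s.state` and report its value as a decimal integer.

13

[0]=0xdc (big-endian) → word 0xdc
state [4+:4] = (word>>4) & 0xf = 13  ←
tag [2+:2] = (word>>2) & 0x3 = 3
seq [1+:1] = (word>>1) & 0x1 = 0
flags [0+:1] = (word>>0) & 0x1 = 0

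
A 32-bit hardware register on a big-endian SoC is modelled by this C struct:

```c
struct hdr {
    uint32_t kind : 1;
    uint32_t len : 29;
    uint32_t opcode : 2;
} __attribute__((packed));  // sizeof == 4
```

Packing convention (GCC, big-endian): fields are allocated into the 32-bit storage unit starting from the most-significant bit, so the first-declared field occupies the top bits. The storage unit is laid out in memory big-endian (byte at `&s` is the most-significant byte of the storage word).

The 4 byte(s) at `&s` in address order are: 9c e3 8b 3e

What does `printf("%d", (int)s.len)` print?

121168591

[0]=0x9c [1]=0xe3 [2]=0x8b [3]=0x3e (big-endian) → word 0x9ce38b3e
kind [31+:1] = (word>>31) & 0x1 = 1
len [2+:29] = (word>>2) & 0x1fffffff = 121168591  ←
opcode [0+:2] = (word>>0) & 0x3 = 2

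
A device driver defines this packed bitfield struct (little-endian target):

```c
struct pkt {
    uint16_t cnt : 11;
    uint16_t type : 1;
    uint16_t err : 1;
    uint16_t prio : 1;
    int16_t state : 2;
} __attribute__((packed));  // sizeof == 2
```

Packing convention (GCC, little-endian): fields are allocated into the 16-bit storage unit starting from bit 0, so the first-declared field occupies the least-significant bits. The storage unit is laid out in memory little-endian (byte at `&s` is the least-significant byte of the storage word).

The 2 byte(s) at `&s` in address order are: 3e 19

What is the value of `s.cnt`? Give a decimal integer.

318

[0]=0x3e [1]=0x19 (little-endian) → word 0x193e
cnt [0+:11] = (word>>0) & 0x7ff = 318  ←
type [11+:1] = (word>>11) & 0x1 = 1
err [12+:1] = (word>>12) & 0x1 = 1
prio [13+:1] = (word>>13) & 0x1 = 0
state [14+:2] = (word>>14) & 0x3 = 0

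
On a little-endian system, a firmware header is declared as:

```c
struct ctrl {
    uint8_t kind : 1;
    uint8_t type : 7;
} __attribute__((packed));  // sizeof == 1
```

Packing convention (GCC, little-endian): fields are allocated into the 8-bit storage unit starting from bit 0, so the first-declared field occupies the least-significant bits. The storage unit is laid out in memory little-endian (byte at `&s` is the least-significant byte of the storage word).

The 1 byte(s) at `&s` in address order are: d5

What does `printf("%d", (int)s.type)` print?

106

[0]=0xd5 (little-endian) → word 0xd5
kind:1 @ bit 0 → (0xd5>>0)&0x1 = 0x1
type:7 @ bit 1 → (0xd5>>1)&0x7f = 0x6a  ←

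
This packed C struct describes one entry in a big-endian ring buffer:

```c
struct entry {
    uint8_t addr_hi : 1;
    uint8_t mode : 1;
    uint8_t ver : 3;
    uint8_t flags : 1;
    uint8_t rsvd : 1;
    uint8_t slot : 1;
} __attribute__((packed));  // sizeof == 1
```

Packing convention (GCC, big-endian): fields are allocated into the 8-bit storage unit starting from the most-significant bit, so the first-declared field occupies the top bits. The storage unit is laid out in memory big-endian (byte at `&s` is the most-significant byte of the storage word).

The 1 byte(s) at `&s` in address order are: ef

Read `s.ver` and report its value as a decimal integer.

5

[0]=0xef (big-endian) → word 0xef
addr_hi:1 @ bit 7 → (0xef>>7)&0x1 = 0x1
mode:1 @ bit 6 → (0xef>>6)&0x1 = 0x1
ver:3 @ bit 3 → (0xef>>3)&0x7 = 0x5  ←
flags:1 @ bit 2 → (0xef>>2)&0x1 = 0x1
rsvd:1 @ bit 1 → (0xef>>1)&0x1 = 0x1
slot:1 @ bit 0 → (0xef>>0)&0x1 = 0x1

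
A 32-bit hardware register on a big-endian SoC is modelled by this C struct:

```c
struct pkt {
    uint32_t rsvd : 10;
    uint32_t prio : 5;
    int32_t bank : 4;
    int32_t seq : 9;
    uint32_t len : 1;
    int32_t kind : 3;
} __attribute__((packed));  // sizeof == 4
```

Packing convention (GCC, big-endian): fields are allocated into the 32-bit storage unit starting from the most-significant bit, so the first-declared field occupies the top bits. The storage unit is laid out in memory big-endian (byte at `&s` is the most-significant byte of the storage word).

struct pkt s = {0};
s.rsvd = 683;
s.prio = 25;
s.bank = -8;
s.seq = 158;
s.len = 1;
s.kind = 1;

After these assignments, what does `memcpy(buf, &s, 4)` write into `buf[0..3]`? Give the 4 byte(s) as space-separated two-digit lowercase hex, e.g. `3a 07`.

aa f3 09 e9

rsvd (10b) val=683 bits=0x2ab at bit 22: 0xaac00000
prio (5b) val=25 bits=0x19 at bit 17: 0xaaf20000
bank (4b) val=-8 bits=0x8 at bit 13: 0xaaf30000
seq (9b) val=158 bits=0x9e at bit 4: 0xaaf309e0
len (1b) val=1 bits=0x1 at bit 3: 0xaaf309e8
kind (3b) val=1 bits=0x1 at bit 0: 0xaaf309e9
word = 0xaaf309e9 → big-endian bytes:
  [0]=0xaa  [1]=0xf3  [2]=0x09  [3]=0xe9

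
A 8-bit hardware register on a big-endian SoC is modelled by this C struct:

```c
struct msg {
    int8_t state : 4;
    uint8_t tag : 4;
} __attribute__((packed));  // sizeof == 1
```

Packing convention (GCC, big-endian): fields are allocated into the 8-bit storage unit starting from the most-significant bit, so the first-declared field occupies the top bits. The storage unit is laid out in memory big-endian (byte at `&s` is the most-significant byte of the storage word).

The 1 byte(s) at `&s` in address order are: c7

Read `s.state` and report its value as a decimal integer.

-4

[0]=0xc7 (big-endian) → word 0xc7
state:4 @ bit 4 → (0xc7>>4)&0xf = 0xc  ←
tag:4 @ bit 0 → (0xc7>>0)&0xf = 0x7
state signed 4b, MSB=1: 12 - 16 = -4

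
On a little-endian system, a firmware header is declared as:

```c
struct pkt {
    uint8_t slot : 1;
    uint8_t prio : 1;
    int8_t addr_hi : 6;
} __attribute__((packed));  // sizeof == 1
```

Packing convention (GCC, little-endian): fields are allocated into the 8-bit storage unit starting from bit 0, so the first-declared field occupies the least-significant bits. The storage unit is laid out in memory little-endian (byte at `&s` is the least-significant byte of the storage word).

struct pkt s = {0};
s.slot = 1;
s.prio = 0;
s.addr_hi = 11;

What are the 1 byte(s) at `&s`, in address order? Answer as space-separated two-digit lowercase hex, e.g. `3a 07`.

2d

[0+:1] slot=1 & 0x1 = 0x1; word=0x01
[1+:1] prio=0 & 0x1 = 0x0; word=0x01
[2+:6] addr_hi=11 & 0x3f = 0xb; word=0x2d
word = 0x2d → little-endian bytes:
  [0]=0x2d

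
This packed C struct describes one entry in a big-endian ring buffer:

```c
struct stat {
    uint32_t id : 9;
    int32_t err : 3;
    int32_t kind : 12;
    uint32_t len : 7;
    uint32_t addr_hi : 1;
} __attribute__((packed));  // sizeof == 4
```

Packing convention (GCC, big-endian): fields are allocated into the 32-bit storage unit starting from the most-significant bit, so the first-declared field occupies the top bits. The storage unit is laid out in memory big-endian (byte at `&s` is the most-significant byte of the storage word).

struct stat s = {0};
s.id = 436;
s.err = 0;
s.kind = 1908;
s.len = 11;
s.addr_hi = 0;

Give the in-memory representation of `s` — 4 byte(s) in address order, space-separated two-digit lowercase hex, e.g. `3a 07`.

[23+:9] id=436 & 0x1ff = 0x1b4; word=0xda000000
[20+:3] err=0 & 0x7 = 0x0; word=0xda000000
[8+:12] kind=1908 & 0xfff = 0x774; word=0xda077400
[1+:7] len=11 & 0x7f = 0xb; word=0xda077416
[0+:1] addr_hi=0 & 0x1 = 0x0; word=0xda077416
word = 0xda077416 → big-endian bytes:
  [0]=0xda  [1]=0x07  [2]=0x74  [3]=0x16

da 07 74 16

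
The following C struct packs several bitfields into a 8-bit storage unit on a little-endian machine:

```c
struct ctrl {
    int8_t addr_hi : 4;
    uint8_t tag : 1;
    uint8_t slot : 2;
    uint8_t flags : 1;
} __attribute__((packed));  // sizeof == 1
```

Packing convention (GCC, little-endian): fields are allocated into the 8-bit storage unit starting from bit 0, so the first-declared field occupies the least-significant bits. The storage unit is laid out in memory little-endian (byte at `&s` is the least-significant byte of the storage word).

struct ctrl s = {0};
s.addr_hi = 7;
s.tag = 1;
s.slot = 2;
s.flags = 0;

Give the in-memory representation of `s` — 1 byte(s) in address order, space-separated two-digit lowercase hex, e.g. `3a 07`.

57

addr_hi:4 = 7 → 0x7 << 0 → word 0x07
tag:1 = 1 → 0x1 << 4 → word 0x17
slot:2 = 2 → 0x2 << 5 → word 0x57
flags:1 = 0 → 0x0 << 7 → word 0x57
word = 0x57 → little-endian bytes:
  [0]=0x57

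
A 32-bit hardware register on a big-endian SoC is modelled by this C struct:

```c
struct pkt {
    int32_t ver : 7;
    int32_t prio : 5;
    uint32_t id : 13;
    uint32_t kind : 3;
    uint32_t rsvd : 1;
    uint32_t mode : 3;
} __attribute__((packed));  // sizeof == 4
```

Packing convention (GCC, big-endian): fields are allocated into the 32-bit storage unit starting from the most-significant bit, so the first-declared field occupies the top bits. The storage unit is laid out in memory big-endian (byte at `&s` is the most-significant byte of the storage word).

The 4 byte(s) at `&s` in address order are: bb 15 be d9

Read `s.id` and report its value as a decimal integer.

2941

[0]=0xbb [1]=0x15 [2]=0xbe [3]=0xd9 (big-endian) → word 0xbb15bed9
ver:7 @ bit 25 → (0xbb15bed9>>25)&0x7f = 0x5d
prio:5 @ bit 20 → (0xbb15bed9>>20)&0x1f = 0x11
id:13 @ bit 7 → (0xbb15bed9>>7)&0x1fff = 0xb7d  ←
kind:3 @ bit 4 → (0xbb15bed9>>4)&0x7 = 0x5
rsvd:1 @ bit 3 → (0xbb15bed9>>3)&0x1 = 0x1
mode:3 @ bit 0 → (0xbb15bed9>>0)&0x7 = 0x1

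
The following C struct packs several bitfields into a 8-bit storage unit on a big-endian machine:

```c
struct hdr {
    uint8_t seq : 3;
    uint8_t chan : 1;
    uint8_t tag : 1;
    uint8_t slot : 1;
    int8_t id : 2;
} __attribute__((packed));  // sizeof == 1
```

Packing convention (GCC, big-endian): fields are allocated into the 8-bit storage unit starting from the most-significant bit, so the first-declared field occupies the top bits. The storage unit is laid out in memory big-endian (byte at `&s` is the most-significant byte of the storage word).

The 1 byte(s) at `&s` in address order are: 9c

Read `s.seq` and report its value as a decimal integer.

[0]=0x9c (big-endian) → word 0x9c
seq [5+:3] = (word>>5) & 0x7 = 4  ←
chan [4+:1] = (word>>4) & 0x1 = 1
tag [3+:1] = (word>>3) & 0x1 = 1
slot [2+:1] = (word>>2) & 0x1 = 1
id [0+:2] = (word>>0) & 0x3 = 0

4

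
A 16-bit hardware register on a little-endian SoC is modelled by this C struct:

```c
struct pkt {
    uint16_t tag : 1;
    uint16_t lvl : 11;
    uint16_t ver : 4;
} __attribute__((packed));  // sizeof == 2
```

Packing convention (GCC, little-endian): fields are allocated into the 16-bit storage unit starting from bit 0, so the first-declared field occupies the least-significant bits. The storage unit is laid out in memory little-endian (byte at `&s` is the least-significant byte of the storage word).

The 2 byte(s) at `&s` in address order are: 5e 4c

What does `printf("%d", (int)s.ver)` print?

4

[0]=0x5e [1]=0x4c (little-endian) → word 0x4c5e
tag [0+:1] = (word>>0) & 0x1 = 0
lvl [1+:11] = (word>>1) & 0x7ff = 1583
ver [12+:4] = (word>>12) & 0xf = 4  ←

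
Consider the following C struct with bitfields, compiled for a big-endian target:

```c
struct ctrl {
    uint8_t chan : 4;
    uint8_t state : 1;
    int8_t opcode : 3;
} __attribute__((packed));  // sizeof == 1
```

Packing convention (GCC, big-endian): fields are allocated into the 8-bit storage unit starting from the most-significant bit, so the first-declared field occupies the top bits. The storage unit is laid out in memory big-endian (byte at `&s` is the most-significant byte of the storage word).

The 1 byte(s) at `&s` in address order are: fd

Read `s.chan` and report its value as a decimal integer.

[0]=0xfd (big-endian) → word 0xfd
chan:4 @ bit 4 → (0xfd>>4)&0xf = 0xf  ←
state:1 @ bit 3 → (0xfd>>3)&0x1 = 0x1
opcode:3 @ bit 0 → (0xfd>>0)&0x7 = 0x5

15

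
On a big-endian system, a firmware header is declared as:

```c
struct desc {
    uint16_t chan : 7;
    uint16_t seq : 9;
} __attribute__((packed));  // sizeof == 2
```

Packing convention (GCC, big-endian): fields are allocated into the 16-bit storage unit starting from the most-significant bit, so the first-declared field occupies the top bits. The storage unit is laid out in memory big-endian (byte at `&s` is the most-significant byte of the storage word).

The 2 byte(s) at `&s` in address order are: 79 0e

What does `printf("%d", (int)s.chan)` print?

[0]=0x79 [1]=0x0e (big-endian) → word 0x790e
chan:7 @ bit 9 → (0x790e>>9)&0x7f = 0x3c  ←
seq:9 @ bit 0 → (0x790e>>0)&0x1ff = 0x10e

60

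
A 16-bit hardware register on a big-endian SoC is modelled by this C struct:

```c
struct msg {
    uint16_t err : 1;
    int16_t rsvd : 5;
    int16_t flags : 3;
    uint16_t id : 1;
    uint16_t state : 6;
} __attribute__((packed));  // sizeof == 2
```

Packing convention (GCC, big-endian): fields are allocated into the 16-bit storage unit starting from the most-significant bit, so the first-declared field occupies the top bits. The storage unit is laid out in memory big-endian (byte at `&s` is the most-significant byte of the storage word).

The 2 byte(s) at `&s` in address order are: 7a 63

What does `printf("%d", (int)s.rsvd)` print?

-2

[0]=0x7a [1]=0x63 (big-endian) → word 0x7a63
err [15+:1] = (word>>15) & 0x1 = 0
rsvd [10+:5] = (word>>10) & 0x1f = 30  ←
flags [7+:3] = (word>>7) & 0x7 = 4
id [6+:1] = (word>>6) & 0x1 = 1
state [0+:6] = (word>>0) & 0x3f = 35
rsvd signed 5b, MSB=1: 30 - 32 = -2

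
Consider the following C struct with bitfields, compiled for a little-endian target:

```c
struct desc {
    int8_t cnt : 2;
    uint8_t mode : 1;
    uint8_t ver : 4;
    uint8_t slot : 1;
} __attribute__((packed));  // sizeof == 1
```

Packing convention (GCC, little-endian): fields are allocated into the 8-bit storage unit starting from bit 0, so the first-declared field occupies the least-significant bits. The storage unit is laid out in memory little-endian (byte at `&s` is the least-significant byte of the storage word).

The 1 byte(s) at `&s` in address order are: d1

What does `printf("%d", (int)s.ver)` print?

10

[0]=0xd1 (little-endian) → word 0xd1
cnt [0+:2] = (word>>0) & 0x3 = 1
mode [2+:1] = (word>>2) & 0x1 = 0
ver [3+:4] = (word>>3) & 0xf = 10  ←
slot [7+:1] = (word>>7) & 0x1 = 1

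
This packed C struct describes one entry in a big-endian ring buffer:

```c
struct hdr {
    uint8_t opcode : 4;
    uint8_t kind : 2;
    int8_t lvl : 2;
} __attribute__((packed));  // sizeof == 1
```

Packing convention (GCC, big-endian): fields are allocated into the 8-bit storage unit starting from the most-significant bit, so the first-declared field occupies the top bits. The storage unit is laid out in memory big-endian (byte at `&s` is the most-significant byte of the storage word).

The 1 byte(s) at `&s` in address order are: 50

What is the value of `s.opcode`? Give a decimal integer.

[0]=0x50 (big-endian) → word 0x50
opcode:4 @ bit 4 → (0x50>>4)&0xf = 0x5  ←
kind:2 @ bit 2 → (0x50>>2)&0x3 = 0x0
lvl:2 @ bit 0 → (0x50>>0)&0x3 = 0x0

5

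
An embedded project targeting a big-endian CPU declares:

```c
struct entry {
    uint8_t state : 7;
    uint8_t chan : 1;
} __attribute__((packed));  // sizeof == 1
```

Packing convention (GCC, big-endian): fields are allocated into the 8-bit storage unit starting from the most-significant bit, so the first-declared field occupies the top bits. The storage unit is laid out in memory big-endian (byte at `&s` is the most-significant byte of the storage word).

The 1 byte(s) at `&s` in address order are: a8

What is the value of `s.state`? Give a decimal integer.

[0]=0xa8 (big-endian) → word 0xa8
state [1+:7] = (word>>1) & 0x7f = 84  ←
chan [0+:1] = (word>>0) & 0x1 = 0

84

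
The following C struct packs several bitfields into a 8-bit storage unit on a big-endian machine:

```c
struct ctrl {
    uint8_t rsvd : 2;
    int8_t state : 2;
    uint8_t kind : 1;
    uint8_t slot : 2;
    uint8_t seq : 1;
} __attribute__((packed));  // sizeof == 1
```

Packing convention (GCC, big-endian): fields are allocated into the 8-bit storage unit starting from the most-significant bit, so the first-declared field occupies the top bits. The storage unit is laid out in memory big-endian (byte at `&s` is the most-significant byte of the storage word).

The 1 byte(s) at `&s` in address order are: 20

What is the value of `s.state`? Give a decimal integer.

-2

[0]=0x20 (big-endian) → word 0x20
rsvd:2 @ bit 6 → (0x20>>6)&0x3 = 0x0
state:2 @ bit 4 → (0x20>>4)&0x3 = 0x2  ←
kind:1 @ bit 3 → (0x20>>3)&0x1 = 0x0
slot:2 @ bit 1 → (0x20>>1)&0x3 = 0x0
seq:1 @ bit 0 → (0x20>>0)&0x1 = 0x0
state signed 2b, MSB=1: 2 - 4 = -2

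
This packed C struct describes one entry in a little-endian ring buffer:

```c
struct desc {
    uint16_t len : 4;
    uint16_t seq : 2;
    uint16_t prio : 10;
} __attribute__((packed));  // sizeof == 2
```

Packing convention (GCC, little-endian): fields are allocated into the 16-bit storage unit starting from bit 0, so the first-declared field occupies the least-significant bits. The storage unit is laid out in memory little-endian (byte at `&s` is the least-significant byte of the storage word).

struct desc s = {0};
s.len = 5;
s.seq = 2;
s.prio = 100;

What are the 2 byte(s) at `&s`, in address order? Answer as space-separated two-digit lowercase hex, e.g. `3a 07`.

[0+:4] len=5 & 0xf = 0x5; word=0x0005
[4+:2] seq=2 & 0x3 = 0x2; word=0x0025
[6+:10] prio=100 & 0x3ff = 0x64; word=0x1925
word = 0x1925 → little-endian bytes:
  [0]=0x25  [1]=0x19

25 19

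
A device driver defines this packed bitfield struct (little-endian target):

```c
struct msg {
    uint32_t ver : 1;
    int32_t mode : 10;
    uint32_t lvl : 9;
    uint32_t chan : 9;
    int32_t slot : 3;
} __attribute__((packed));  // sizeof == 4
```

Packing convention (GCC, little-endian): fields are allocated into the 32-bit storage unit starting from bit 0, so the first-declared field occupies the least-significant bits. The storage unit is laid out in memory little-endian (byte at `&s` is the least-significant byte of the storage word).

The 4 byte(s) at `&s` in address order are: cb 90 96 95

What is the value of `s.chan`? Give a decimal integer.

345

[0]=0xcb [1]=0x90 [2]=0x96 [3]=0x95 (little-endian) → word 0x959690cb
ver [0+:1] = (word>>0) & 0x1 = 1
mode [1+:10] = (word>>1) & 0x3ff = 101
lvl [11+:9] = (word>>11) & 0x1ff = 210
chan [20+:9] = (word>>20) & 0x1ff = 345  ←
slot [29+:3] = (word>>29) & 0x7 = 4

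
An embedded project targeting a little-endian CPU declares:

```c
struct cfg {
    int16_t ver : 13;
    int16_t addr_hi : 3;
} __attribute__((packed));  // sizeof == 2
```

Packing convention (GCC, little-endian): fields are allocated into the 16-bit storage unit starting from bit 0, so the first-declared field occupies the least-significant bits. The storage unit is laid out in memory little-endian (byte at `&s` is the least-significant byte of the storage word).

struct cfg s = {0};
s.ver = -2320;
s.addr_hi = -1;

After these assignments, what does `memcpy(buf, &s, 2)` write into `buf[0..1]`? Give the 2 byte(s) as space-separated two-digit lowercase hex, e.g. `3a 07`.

f0 f6

ver:13 = -2320 → 0x16f0 << 0 → word 0x16f0
addr_hi:3 = -1 → 0x7 << 13 → word 0xf6f0
word = 0xf6f0 → little-endian bytes:
  [0]=0xf0  [1]=0xf6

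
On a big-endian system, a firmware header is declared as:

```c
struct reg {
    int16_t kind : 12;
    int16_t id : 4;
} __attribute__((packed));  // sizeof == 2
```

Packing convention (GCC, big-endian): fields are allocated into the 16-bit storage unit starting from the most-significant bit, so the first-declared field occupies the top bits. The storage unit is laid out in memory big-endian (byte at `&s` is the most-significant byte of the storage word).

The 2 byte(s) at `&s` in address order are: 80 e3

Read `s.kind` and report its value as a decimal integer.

[0]=0x80 [1]=0xe3 (big-endian) → word 0x80e3
kind [4+:12] = (word>>4) & 0xfff = 2062  ←
id [0+:4] = (word>>0) & 0xf = 3
kind signed 12b, MSB=1: 2062 - 4096 = -2034

-2034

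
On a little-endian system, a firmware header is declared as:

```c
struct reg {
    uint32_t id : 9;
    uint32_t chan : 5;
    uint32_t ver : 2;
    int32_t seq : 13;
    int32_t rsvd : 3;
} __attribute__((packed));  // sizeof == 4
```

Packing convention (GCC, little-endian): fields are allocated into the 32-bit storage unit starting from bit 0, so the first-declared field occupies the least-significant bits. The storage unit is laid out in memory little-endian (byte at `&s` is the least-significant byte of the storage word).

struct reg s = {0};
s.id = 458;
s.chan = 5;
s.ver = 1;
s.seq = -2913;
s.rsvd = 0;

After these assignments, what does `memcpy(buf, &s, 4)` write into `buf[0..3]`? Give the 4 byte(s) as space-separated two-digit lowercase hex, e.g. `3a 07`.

id:9 = 458 → 0x1ca << 0 → word 0x000001ca
chan:5 = 5 → 0x5 << 9 → word 0x00000bca
ver:2 = 1 → 0x1 << 14 → word 0x00004bca
seq:13 = -2913 → 0x149f << 16 → word 0x149f4bca
rsvd:3 = 0 → 0x0 << 29 → word 0x149f4bca
word = 0x149f4bca → little-endian bytes:
  [0]=0xca  [1]=0x4b  [2]=0x9f  [3]=0x14

ca 4b 9f 14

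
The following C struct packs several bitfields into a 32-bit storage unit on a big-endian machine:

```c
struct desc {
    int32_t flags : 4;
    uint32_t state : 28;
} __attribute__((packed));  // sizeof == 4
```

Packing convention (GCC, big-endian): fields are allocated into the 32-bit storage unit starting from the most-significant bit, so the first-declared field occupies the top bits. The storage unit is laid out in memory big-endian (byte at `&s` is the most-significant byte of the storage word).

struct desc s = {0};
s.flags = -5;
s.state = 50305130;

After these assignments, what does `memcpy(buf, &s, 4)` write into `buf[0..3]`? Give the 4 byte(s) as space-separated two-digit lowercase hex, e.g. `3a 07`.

b2 ff 98 6a

[28+:4] flags=-5 & 0xf = 0xb; word=0xb0000000
[0+:28] state=50305130 & 0xfffffff = 0x2ff986a; word=0xb2ff986a
word = 0xb2ff986a → big-endian bytes:
  [0]=0xb2  [1]=0xff  [2]=0x98  [3]=0x6a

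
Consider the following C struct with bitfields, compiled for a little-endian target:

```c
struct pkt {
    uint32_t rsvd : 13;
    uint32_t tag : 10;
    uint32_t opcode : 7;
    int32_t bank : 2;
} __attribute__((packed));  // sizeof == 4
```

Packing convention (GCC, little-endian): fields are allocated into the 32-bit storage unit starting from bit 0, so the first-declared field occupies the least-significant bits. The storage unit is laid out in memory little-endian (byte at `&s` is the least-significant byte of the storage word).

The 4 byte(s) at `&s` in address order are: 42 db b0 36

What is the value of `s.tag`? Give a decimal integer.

[0]=0x42 [1]=0xdb [2]=0xb0 [3]=0x36 (little-endian) → word 0x36b0db42
rsvd [0+:13] = (word>>0) & 0x1fff = 6978
tag [13+:10] = (word>>13) & 0x3ff = 390  ←
opcode [23+:7] = (word>>23) & 0x7f = 109
bank [30+:2] = (word>>30) & 0x3 = 0

390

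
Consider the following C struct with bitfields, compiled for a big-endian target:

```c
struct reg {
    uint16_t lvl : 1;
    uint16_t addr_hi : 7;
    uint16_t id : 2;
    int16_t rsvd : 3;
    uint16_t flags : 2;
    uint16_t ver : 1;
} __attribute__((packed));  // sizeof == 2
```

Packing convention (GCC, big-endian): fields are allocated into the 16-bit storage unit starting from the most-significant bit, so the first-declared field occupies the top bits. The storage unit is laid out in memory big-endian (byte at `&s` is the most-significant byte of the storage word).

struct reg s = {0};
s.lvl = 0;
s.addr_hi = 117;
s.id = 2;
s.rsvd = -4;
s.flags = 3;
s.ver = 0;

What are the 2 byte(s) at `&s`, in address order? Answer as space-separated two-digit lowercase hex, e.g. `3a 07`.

75 a6

[15+:1] lvl=0 & 0x1 = 0x0; word=0x0000
[8+:7] addr_hi=117 & 0x7f = 0x75; word=0x7500
[6+:2] id=2 & 0x3 = 0x2; word=0x7580
[3+:3] rsvd=-4 & 0x7 = 0x4; word=0x75a0
[1+:2] flags=3 & 0x3 = 0x3; word=0x75a6
[0+:1] ver=0 & 0x1 = 0x0; word=0x75a6
word = 0x75a6 → big-endian bytes:
  [0]=0x75  [1]=0xa6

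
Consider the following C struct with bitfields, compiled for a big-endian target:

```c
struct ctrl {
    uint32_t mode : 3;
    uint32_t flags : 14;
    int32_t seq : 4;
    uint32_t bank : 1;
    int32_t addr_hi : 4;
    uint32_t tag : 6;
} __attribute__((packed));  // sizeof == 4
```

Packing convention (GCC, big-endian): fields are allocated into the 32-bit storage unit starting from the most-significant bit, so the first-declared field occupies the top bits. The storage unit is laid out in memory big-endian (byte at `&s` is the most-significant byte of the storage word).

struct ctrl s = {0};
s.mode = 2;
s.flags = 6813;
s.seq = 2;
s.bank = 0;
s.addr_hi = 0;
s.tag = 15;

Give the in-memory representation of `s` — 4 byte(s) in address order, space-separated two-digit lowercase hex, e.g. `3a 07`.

4d 4e 90 0f

mode (3b) val=2 bits=0x2 at bit 29: 0x40000000
flags (14b) val=6813 bits=0x1a9d at bit 15: 0x4d4e8000
seq (4b) val=2 bits=0x2 at bit 11: 0x4d4e9000
bank (1b) val=0 bits=0x0 at bit 10: 0x4d4e9000
addr_hi (4b) val=0 bits=0x0 at bit 6: 0x4d4e9000
tag (6b) val=15 bits=0xf at bit 0: 0x4d4e900f
word = 0x4d4e900f → big-endian bytes:
  [0]=0x4d  [1]=0x4e  [2]=0x90  [3]=0x0f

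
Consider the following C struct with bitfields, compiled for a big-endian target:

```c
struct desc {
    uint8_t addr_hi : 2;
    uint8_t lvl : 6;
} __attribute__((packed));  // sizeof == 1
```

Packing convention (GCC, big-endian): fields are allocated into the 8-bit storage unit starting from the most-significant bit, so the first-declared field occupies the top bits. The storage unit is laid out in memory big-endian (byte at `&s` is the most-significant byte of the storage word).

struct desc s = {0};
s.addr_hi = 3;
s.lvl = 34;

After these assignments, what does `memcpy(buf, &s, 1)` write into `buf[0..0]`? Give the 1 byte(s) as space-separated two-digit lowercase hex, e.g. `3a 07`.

e2

addr_hi:2 = 3 → 0x3 << 6 → word 0xc0
lvl:6 = 34 → 0x22 << 0 → word 0xe2
word = 0xe2 → big-endian bytes:
  [0]=0xe2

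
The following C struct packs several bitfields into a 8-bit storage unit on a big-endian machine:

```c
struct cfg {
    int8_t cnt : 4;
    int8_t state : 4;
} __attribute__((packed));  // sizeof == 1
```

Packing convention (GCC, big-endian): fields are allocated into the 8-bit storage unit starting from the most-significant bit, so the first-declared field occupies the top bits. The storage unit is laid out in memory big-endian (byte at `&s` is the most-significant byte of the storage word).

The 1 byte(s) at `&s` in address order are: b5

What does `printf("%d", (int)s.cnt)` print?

-5

[0]=0xb5 (big-endian) → word 0xb5
cnt [4+:4] = (word>>4) & 0xf = 11  ←
state [0+:4] = (word>>0) & 0xf = 5
cnt signed 4b, MSB=1: 11 - 16 = -5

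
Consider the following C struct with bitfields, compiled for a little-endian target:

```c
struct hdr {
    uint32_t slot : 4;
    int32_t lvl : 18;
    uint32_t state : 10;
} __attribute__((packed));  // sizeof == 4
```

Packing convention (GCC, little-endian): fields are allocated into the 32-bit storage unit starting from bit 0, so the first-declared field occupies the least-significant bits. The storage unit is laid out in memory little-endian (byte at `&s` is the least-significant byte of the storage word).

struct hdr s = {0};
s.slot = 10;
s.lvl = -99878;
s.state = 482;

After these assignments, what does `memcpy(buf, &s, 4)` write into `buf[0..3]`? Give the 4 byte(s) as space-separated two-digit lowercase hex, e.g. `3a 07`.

slot (4b) val=10 bits=0xa at bit 0: 0x0000000a
lvl (18b) val=-99878 bits=0x279da at bit 4: 0x00279daa
state (10b) val=482 bits=0x1e2 at bit 22: 0x78a79daa
word = 0x78a79daa → little-endian bytes:
  [0]=0xaa  [1]=0x9d  [2]=0xa7  [3]=0x78

aa 9d a7 78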